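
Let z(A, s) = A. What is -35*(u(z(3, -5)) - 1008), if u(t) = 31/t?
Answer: 104755/3 ≈ 34918.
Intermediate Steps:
-35*(u(z(3, -5)) - 1008) = -35*(31/3 - 1008) = -35*(-2993/3) = 104755/3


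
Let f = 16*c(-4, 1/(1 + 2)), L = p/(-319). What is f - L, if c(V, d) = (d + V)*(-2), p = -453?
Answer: 110929/957 ≈ 115.91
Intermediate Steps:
c(V, d) = -2*V - 2*d (c(V, d) = (V + d)*(-2) = -2*V - 2*d)
L = 453/319 (L = -453/(-319) = -453*(-1/319) = 453/319 ≈ 1.4201)
f = 352/3 (f = 16*(-2*(-4) - 2/(1 + 2)) = 16*(8 - 2/3) = 16*(22/3) = 352/3 ≈ 117.33)
f - L = 352/3 - 1*453/319 = 352/3 - 453/319 = 110929/957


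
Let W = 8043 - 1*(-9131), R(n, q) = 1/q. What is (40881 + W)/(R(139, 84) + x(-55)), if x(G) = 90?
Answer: 4876620/7561 ≈ 644.97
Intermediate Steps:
W = 17174 (W = 8043 + 9131 = 17174)
(40881 + W)/(R(139, 84) + x(-55)) = (40881 + 17174)/(1/84 + 90) = 58055/(1/84 + 90) = 58055/(7561/84) = 58055*(84/7561) = 4876620/7561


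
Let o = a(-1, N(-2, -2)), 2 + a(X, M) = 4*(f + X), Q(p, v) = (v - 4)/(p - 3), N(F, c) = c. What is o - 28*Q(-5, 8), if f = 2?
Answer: 16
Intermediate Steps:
Q(p, v) = (-4 + v)/(-3 + p)
a(X, M) = 6 + 4*X (a(X, M) = -2 + 4*(2 + X) = -2 + (8 + 4*X) = 6 + 4*X)
o = 2 (o = 6 + 4*(-1) = 6 - 4 = 2)
o - 28*Q(-5, 8) = 2 - 28*(-4 + 8)/(-3 - 5) = 2 - 28*4/(-8) = 2 - (-7)*4/2 = 2 - 28*(-½) = 2 + 14 = 16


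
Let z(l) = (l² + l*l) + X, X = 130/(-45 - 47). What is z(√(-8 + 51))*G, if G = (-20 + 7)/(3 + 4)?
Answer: -50583/322 ≈ -157.09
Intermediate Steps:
X = -65/46 (X = 130/(-92) = 130*(-1/92) = -65/46 ≈ -1.4130)
G = -13/7 ≈ -1.8571
z(l) = -65/46 + 2*l² (z(l) = (l² + l*l) - 65/46 = (l² + l²) - 65/46 = 2*l² - 65/46 = -65/46 + 2*l²)
z(√(-8 + 51))*G = (-65/46 + 2*(√(-8 + 51))²)*(-13/7) = (-65/46 + 2*(√43)²)*(-13/7) = (-65/46 + 2*43)*(-13/7) = (-65/46 + 86)*(-13/7) = (3891/46)*(-13/7) = -50583/322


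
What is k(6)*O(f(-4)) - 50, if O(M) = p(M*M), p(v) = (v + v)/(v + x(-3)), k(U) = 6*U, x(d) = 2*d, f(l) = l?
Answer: 326/5 ≈ 65.200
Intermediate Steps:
p(v) = 2*v/(-6 + v) (p(v) = (v + v)/(v + 2*(-3)) = (2*v)/(v - 6) = (2*v)/(-6 + v) = 2*v/(-6 + v))
O(M) = 2*M²/(-6 + M²) (O(M) = 2*(M*M)/(-6 + M*M) = 2*M²/(-6 + M²))
k(6)*O(f(-4)) - 50 = (6*6)*(2*(-4)²/(-6 + (-4)²)) - 50 = 36*(2*16/(-6 + 16)) - 50 = 36*(2*16/10) - 50 = 36*(2*16*(⅒)) - 50 = 36*(16/5) - 50 = 576/5 - 50 = 326/5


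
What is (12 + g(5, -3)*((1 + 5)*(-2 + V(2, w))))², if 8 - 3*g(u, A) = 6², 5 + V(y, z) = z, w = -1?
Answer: 211600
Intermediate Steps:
V(y, z) = -5 + z
g(u, A) = -28/3 (g(u, A) = 8/3 - ⅓*6² = 8/3 - ⅓*36 = 8/3 - 12 = -28/3)
(12 + g(5, -3)*((1 + 5)*(-2 + V(2, w))))² = (12 - 28*(1 + 5)*(-2 + (-5 - 1))/3)² = (12 - 56*(-2 - 6))² = (12 - 56*(-8))² = (12 - 28/3*(-48))² = (12 + 448)² = 460² = 211600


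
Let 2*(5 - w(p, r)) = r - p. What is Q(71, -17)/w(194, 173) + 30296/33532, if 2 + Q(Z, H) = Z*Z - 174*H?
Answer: 134312496/259873 ≈ 516.84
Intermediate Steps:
w(p, r) = 5 + p/2 - r/2 (w(p, r) = 5 - (r - p)/2 = 5 + (p/2 - r/2) = 5 + p/2 - r/2)
Q(Z, H) = -2 + Z² - 174*H (Q(Z, H) = -2 + (Z*Z - 174*H) = -2 + (Z² - 174*H) = -2 + Z² - 174*H)
Q(71, -17)/w(194, 173) + 30296/33532 = (-2 + 71² - 174*(-17))/(5 + (½)*194 - ½*173) + 30296/33532 = (-2 + 5041 + 2958)/(5 + 97 - 173/2) + 30296*(1/33532) = 7997/(31/2) + 7574/8383 = 7997*(2/31) + 7574/8383 = 15994/31 + 7574/8383 = 134312496/259873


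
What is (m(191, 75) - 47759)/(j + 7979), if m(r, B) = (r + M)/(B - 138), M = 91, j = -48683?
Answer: 1003033/854784 ≈ 1.1734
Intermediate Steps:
m(r, B) = (91 + r)/(-138 + B) (m(r, B) = (r + 91)/(B - 138) = (91 + r)/(-138 + B))
(m(191, 75) - 47759)/(j + 7979) = ((91 + 191)/(-138 + 75) - 47759)/(-48683 + 7979) = (282/(-63) - 47759)/(-40704) = (-1/63*282 - 47759)*(-1/40704) = (-94/21 - 47759)*(-1/40704) = -1003033/21*(-1/40704) = 1003033/854784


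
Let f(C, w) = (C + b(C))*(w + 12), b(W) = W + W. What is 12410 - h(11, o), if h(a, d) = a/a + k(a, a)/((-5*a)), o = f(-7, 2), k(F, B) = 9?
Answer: 682504/55 ≈ 12409.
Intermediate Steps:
b(W) = 2*W
f(C, w) = 3*C*(12 + w) (f(C, w) = (C + 2*C)*(w + 12) = (3*C)*(12 + w) = 3*C*(12 + w))
o = -294 (o = 3*(-7)*(12 + 2) = 3*(-7)*14 = -294)
h(a, d) = 1 - 9/(5*a) (h(a, d) = a/a + 9/((-5*a)) = 1 + 9*(-1/(5*a)) = 1 - 9/(5*a))
12410 - h(11, o) = 12410 - (-9/5 + 11)/11 = 12410 - 46/(11*5) = 12410 - 1*46/55 = 12410 - 46/55 = 682504/55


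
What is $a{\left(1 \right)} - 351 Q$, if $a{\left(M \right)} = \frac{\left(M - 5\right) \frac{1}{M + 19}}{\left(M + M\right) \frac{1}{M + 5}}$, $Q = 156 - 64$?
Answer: $- \frac{161463}{5} \approx -32293.0$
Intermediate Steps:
$Q = 92$
$a{\left(M \right)} = \frac{\left(-5 + M\right) \left(5 + M\right)}{2 M \left(19 + M\right)}$ ($a{\left(M \right)} = \frac{\left(-5 + M\right) \frac{1}{19 + M}}{2 M \frac{1}{5 + M}} = \frac{\frac{1}{19 + M} \left(-5 + M\right)}{2 M \frac{1}{5 + M}} = \frac{-5 + M}{19 + M} \frac{5 + M}{2 M} = \frac{\left(-5 + M\right) \left(5 + M\right)}{2 M \left(19 + M\right)}$)
$a{\left(1 \right)} - 351 Q = \frac{-25 + 1^{2}}{2 \cdot 1 \left(19 + 1\right)} - 32292 = \frac{1}{2} \cdot 1 \cdot \frac{1}{20} \left(-25 + 1\right) - 32292 = \frac{1}{2} \cdot 1 \cdot \frac{1}{20} \left(-24\right) - 32292 = - \frac{3}{5} - 32292 = - \frac{161463}{5}$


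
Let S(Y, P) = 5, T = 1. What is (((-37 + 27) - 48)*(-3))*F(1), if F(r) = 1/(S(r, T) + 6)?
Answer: 174/11 ≈ 15.818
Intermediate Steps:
F(r) = 1/11 (F(r) = 1/(5 + 6) = 1/11)
(((-37 + 27) - 48)*(-3))*F(1) = (((-37 + 27) - 48)*(-3))*(1/11) = ((-10 - 48)*(-3))*(1/11) = -58*(-3)*(1/11) = 174*(1/11) = 174/11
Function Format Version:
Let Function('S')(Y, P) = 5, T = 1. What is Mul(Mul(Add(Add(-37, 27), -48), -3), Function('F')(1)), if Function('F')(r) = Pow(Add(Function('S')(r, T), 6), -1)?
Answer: Rational(174, 11) ≈ 15.818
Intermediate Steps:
Function('F')(r) = Rational(1, 11) (Function('F')(r) = Pow(Add(5, 6), -1) = Pow(11, -1) = Rational(1, 11))
Mul(Mul(Add(Add(-37, 27), -48), -3), Function('F')(1)) = Mul(Mul(Add(Add(-37, 27), -48), -3), Rational(1, 11)) = Mul(Mul(Add(-10, -48), -3), Rational(1, 11)) = Mul(Mul(-58, -3), Rational(1, 11)) = Mul(174, Rational(1, 11)) = Rational(174, 11)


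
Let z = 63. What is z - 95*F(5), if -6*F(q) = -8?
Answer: -191/3 ≈ -63.667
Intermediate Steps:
F(q) = 4/3 (F(q) = -1/6*(-8) = 4/3)
z - 95*F(5) = 63 - 95*4/3 = 63 - 380/3 = -191/3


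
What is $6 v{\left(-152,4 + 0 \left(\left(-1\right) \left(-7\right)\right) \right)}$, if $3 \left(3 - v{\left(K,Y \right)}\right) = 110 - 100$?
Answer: $-2$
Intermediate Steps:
$v{\left(K,Y \right)} = - \frac{1}{3}$ ($v{\left(K,Y \right)} = 3 - \frac{110 - 100}{3} = 3 - \frac{10}{3} = - \frac{1}{3}$)
$6 v{\left(-152,4 + 0 \left(\left(-1\right) \left(-7\right)\right) \right)} = 6 \left(- \frac{1}{3}\right) = -2$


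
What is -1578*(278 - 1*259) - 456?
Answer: -30438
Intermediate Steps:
-1578*(278 - 1*259) - 456 = -1578*(278 - 259) - 456 = -1578*19 - 456 = -29982 - 456 = -30438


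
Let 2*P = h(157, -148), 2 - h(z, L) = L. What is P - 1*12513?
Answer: -12438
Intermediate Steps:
h(z, L) = 2 - L
P = 75 (P = (2 - 1*(-148))/2 = (2 + 148)/2 = (1/2)*150 = 75)
P - 1*12513 = 75 - 1*12513 = 75 - 12513 = -12438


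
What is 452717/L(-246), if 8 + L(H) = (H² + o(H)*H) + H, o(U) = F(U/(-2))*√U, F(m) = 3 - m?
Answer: 13640815927/109001693522 - 3341051460*I*√246/54500846761 ≈ 0.12514 - 0.9615*I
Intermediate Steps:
o(U) = √U*(3 + U/2) (o(U) = (3 - U/(-2))*√U = (3 - U*(-1)/2)*√U = (3 - (-1)*U/2)*√U = (3 + U/2)*√U = √U*(3 + U/2))
L(H) = -8 + H + H² + H^(3/2)*(6 + H)/2 (L(H) = -8 + ((H² + (√H*(6 + H)/2)*H) + H) = -8 + ((H² + H^(3/2)*(6 + H)/2) + H) = -8 + (H + H² + H^(3/2)*(6 + H)/2) = -8 + H + H² + H^(3/2)*(6 + H)/2)
452717/L(-246) = 452717/(-8 - 246 + (-246)² + (-246)^(3/2)*(6 - 246)/2) = 452717/(-8 - 246 + 60516 + (½)*(-246*I*√246)*(-240)) = 452717/(-8 - 246 + 60516 + 29520*I*√246) = 452717/(60262 + 29520*I*√246)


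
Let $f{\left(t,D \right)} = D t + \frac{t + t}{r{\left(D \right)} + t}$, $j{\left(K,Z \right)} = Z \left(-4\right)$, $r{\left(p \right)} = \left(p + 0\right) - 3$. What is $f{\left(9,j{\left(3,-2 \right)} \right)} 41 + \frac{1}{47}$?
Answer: $\frac{988558}{329} \approx 3004.7$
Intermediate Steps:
$r{\left(p \right)} = -3 + p$ ($r{\left(p \right)} = p - 3 = -3 + p$)
$j{\left(K,Z \right)} = - 4 Z$
$f{\left(t,D \right)} = D t + \frac{2 t}{-3 + D + t}$ ($f{\left(t,D \right)} = D t + \frac{t + t}{\left(-3 + D\right) + t} = D t + \frac{2 t}{-3 + D + t}$)
$f{\left(9,j{\left(3,-2 \right)} \right)} 41 + \frac{1}{47} = \frac{9 \left(2 + \left(-4\right) \left(-2\right) 9 + \left(-4\right) \left(-2\right) \left(-3 - -8\right)\right)}{-3 - -8 + 9} \cdot 41 + \frac{1}{47} = \frac{9 \left(2 + 8 \cdot 9 + 8 \left(-3 + 8\right)\right)}{-3 + 8 + 9} \cdot 41 + \frac{1}{47} = \frac{9 \left(2 + 72 + 8 \cdot 5\right)}{14} \cdot 41 + \frac{1}{47} = 9 \cdot \frac{1}{14} \left(2 + 72 + 40\right) 41 + \frac{1}{47} = 9 \cdot \frac{1}{14} \cdot 114 \cdot 41 + \frac{1}{47} = \frac{513}{7} \cdot 41 + \frac{1}{47} = \frac{21033}{7} + \frac{1}{47} = \frac{988558}{329}$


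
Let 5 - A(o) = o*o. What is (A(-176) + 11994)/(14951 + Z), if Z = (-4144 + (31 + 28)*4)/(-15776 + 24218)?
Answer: -80101917/63106217 ≈ -1.2693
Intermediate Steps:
Z = -1954/4221 (Z = (-4144 + 59*4)/8442 = (-4144 + 236)*(1/8442) = -3908*1/8442 = -1954/4221 ≈ -0.46292)
A(o) = 5 - o² (A(o) = 5 - o*o = 5 - o²)
(A(-176) + 11994)/(14951 + Z) = ((5 - 1*(-176)²) + 11994)/(14951 - 1954/4221) = ((5 - 1*30976) + 11994)/(63106217/4221) = ((5 - 30976) + 11994)*(4221/63106217) = (-30971 + 11994)*(4221/63106217) = -18977*4221/63106217 = -80101917/63106217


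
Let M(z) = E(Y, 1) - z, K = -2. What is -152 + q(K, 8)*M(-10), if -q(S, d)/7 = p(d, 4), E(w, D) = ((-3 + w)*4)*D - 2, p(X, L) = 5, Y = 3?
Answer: -432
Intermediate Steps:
E(w, D) = -2 + D*(-12 + 4*w) (E(w, D) = (-12 + 4*w)*D - 2 = D*(-12 + 4*w) - 2 = -2 + D*(-12 + 4*w))
q(S, d) = -35 (q(S, d) = -7*5 = -35)
M(z) = -2 - z (M(z) = (-2 - 12*1 + 4*1*3) - z = (-2 - 12 + 12) - z = -2 - z)
-152 + q(K, 8)*M(-10) = -152 - 35*(-2 - 1*(-10)) = -152 - 35*(-2 + 10) = -152 - 35*8 = -152 - 280 = -432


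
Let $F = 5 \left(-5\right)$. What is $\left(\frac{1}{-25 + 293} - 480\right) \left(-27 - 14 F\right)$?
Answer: $- \frac{41550397}{268} \approx -1.5504 \cdot 10^{5}$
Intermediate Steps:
$F = -25$
$\left(\frac{1}{-25 + 293} - 480\right) \left(-27 - 14 F\right) = \left(\frac{1}{-25 + 293} - 480\right) \left(-27 - -350\right) = \left(\frac{1}{268} - 480\right) \left(-27 + 350\right) = \left(\frac{1}{268} - 480\right) 323 = \left(- \frac{128639}{268}\right) 323 = - \frac{41550397}{268}$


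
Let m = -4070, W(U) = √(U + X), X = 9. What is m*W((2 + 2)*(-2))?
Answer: -4070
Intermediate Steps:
W(U) = √(9 + U) (W(U) = √(U + 9) = √(9 + U))
m*W((2 + 2)*(-2)) = -4070*√(9 + (2 + 2)*(-2)) = -4070*√(9 + 4*(-2)) = -4070*√(9 - 8) = -4070*√1 = -4070*1 = -4070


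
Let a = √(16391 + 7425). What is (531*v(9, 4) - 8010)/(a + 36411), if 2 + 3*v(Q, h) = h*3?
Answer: -198432/1157849 + 2496*√5954/265147421 ≈ -0.17065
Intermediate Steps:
v(Q, h) = -⅔ + h (v(Q, h) = -⅔ + (h*3)/3 = -⅔ + (3*h)/3 = -⅔ + h)
a = 2*√5954 (a = √23816 = 2*√5954 ≈ 154.32)
(531*v(9, 4) - 8010)/(a + 36411) = (531*(-⅔ + 4) - 8010)/(2*√5954 + 36411) = (531*(10/3) - 8010)/(36411 + 2*√5954) = (1770 - 8010)/(36411 + 2*√5954) = -6240/(36411 + 2*√5954)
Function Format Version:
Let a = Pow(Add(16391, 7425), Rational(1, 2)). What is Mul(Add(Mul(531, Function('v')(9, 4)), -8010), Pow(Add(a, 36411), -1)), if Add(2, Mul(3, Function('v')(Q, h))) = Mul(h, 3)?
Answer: Add(Rational(-198432, 1157849), Mul(Rational(2496, 265147421), Pow(5954, Rational(1, 2)))) ≈ -0.17065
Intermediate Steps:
Function('v')(Q, h) = Add(Rational(-2, 3), h) (Function('v')(Q, h) = Add(Rational(-2, 3), Mul(Rational(1, 3), Mul(h, 3))) = Add(Rational(-2, 3), Mul(Rational(1, 3), Mul(3, h))) = Add(Rational(-2, 3), h))
a = Mul(2, Pow(5954, Rational(1, 2))) (a = Pow(23816, Rational(1, 2)) = Mul(2, Pow(5954, Rational(1, 2))) ≈ 154.32)
Mul(Add(Mul(531, Function('v')(9, 4)), -8010), Pow(Add(a, 36411), -1)) = Mul(Add(Mul(531, Add(Rational(-2, 3), 4)), -8010), Pow(Add(Mul(2, Pow(5954, Rational(1, 2))), 36411), -1)) = Mul(Add(Mul(531, Rational(10, 3)), -8010), Pow(Add(36411, Mul(2, Pow(5954, Rational(1, 2)))), -1)) = Mul(Add(1770, -8010), Pow(Add(36411, Mul(2, Pow(5954, Rational(1, 2)))), -1)) = Mul(-6240, Pow(Add(36411, Mul(2, Pow(5954, Rational(1, 2)))), -1))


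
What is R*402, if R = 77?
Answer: 30954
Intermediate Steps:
R*402 = 77*402 = 30954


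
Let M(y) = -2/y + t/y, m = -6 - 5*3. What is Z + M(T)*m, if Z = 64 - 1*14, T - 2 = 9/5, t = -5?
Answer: 1685/19 ≈ 88.684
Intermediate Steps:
T = 19/5 (T = 2 + 9/5 = 19/5 ≈ 3.8000)
Z = 50 (Z = 64 - 14 = 50)
m = -21 (m = -6 - 15 = -21)
M(y) = -7/y (M(y) = -2/y - 5/y = -7/y)
Z + M(T)*m = 50 - 7/19/5*(-21) = 50 - 7*5/19*(-21) = 50 - 35/19*(-21) = 50 + 735/19 = 1685/19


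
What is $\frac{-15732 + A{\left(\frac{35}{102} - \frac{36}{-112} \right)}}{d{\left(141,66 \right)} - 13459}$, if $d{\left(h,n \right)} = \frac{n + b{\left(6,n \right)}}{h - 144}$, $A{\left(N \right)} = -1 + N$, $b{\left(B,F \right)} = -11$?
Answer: $\frac{22465775}{19245632} \approx 1.1673$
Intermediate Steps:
$d{\left(h,n \right)} = \frac{-11 + n}{-144 + h}$ ($d{\left(h,n \right)} = \frac{n - 11}{h - 144} = \frac{-11 + n}{-144 + h}$)
$\frac{-15732 + A{\left(\frac{35}{102} - \frac{36}{-112} \right)}}{d{\left(141,66 \right)} - 13459} = \frac{-15732 + \left(-1 + \left(\frac{35}{102} - \frac{36}{-112}\right)\right)}{\frac{-11 + 66}{-144 + 141} - 13459} = \frac{-15732 + \left(-1 + \left(35 \cdot \frac{1}{102} - - \frac{9}{28}\right)\right)}{\frac{1}{-3} \cdot 55 - 13459} = \frac{-15732 + \left(-1 + \left(\frac{35}{102} + \frac{9}{28}\right)\right)}{\left(- \frac{1}{3}\right) 55 - 13459} = \frac{-15732 + \left(-1 + \frac{949}{1428}\right)}{- \frac{55}{3} - 13459} = \frac{-15732 - \frac{479}{1428}}{- \frac{40432}{3}} = \left(- \frac{22465775}{1428}\right) \left(- \frac{3}{40432}\right) = \frac{22465775}{19245632}$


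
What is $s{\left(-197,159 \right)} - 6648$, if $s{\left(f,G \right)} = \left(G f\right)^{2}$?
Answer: $981123681$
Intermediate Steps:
$s{\left(f,G \right)} = G^{2} f^{2}$
$s{\left(-197,159 \right)} - 6648 = 159^{2} \left(-197\right)^{2} - 6648 = 25281 \cdot 38809 - 6648 = 981130329 - 6648 = 981123681$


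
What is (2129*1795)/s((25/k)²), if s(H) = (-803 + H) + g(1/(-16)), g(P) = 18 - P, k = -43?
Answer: -113056883120/23211591 ≈ -4870.7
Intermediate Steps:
s(H) = -12559/16 + H (s(H) = (-803 + H) + (18 - 1/(-16)) = (-803 + H) + (18 - 1*(-1/16)) = (-803 + H) + (18 + 1/16) = (-803 + H) + 289/16 = -12559/16 + H)
(2129*1795)/s((25/k)²) = (2129*1795)/(-12559/16 + (25/(-43))²) = 3821555/(-12559/16 + (25*(-1/43))²) = 3821555/(-12559/16 + (-25/43)²) = 3821555/(-12559/16 + 625/1849) = 3821555/(-23211591/29584) = 3821555*(-29584/23211591) = -113056883120/23211591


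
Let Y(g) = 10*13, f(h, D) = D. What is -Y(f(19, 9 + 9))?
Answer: -130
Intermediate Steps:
Y(g) = 130
-Y(f(19, 9 + 9)) = -1*130 = -130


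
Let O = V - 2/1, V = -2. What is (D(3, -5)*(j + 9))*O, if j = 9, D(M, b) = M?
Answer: -216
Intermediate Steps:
O = -4 (O = -2 - 2/1 = -2 - 2 = -4)
(D(3, -5)*(j + 9))*O = (3*(9 + 9))*(-4) = (3*18)*(-4) = 54*(-4) = -216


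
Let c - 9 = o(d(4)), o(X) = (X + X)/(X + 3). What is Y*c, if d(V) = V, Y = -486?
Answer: -34506/7 ≈ -4929.4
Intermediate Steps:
o(X) = 2*X/(3 + X) (o(X) = (2*X)/(3 + X) = 2*X/(3 + X))
c = 71/7 (c = 9 + 2*4/(3 + 4) = 9 + 2*4/7 = 9 + 2*4*(1/7) = 9 + 8/7 = 71/7 ≈ 10.143)
Y*c = -486*71/7 = -34506/7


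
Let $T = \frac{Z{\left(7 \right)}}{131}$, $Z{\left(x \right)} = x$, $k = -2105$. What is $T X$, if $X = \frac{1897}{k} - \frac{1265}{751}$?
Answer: $- \frac{28612304}{207092005} \approx -0.13816$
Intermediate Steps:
$T = \frac{7}{131} \approx 0.053435$
$X = - \frac{4087472}{1580855}$ ($X = \frac{1897}{-2105} - \frac{1265}{751} = 1897 \left(- \frac{1}{2105}\right) - \frac{1265}{751} = - \frac{1897}{2105} - \frac{1265}{751} = - \frac{4087472}{1580855} \approx -2.5856$)
$T X = \frac{7}{131} \left(- \frac{4087472}{1580855}\right) = - \frac{28612304}{207092005}$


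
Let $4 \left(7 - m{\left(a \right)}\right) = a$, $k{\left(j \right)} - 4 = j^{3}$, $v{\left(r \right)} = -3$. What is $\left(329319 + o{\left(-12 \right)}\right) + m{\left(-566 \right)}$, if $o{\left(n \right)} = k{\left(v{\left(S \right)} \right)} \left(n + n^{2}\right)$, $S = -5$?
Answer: $\frac{652863}{2} \approx 3.2643 \cdot 10^{5}$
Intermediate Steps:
$k{\left(j \right)} = 4 + j^{3}$
$m{\left(a \right)} = 7 - \frac{a}{4}$
$o{\left(n \right)} = - 23 n - 23 n^{2}$ ($o{\left(n \right)} = \left(4 + \left(-3\right)^{3}\right) \left(n + n^{2}\right) = \left(4 - 27\right) \left(n + n^{2}\right) = - 23 \left(n + n^{2}\right) = - 23 n - 23 n^{2}$)
$\left(329319 + o{\left(-12 \right)}\right) + m{\left(-566 \right)} = \left(329319 - - 276 \left(1 - 12\right)\right) + \left(7 - - \frac{283}{2}\right) = \left(329319 - \left(-276\right) \left(-11\right)\right) + \left(7 + \frac{283}{2}\right) = \left(329319 - 3036\right) + \frac{297}{2} = 326283 + \frac{297}{2} = \frac{652863}{2}$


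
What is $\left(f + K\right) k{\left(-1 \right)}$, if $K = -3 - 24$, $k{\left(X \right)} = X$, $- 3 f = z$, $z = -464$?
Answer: $- \frac{383}{3} \approx -127.67$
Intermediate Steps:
$f = \frac{464}{3}$ ($f = \left(- \frac{1}{3}\right) \left(-464\right) = \frac{464}{3} \approx 154.67$)
$K = -27$ ($K = -3 - 24 = -27$)
$\left(f + K\right) k{\left(-1 \right)} = \left(\frac{464}{3} - 27\right) \left(-1\right) = \frac{383}{3} \left(-1\right) = - \frac{383}{3}$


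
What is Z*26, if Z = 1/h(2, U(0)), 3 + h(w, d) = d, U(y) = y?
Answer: -26/3 ≈ -8.6667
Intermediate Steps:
h(w, d) = -3 + d
Z = -1/3 (Z = 1/(-3 + 0) = 1/(-3) = -1/3 ≈ -0.33333)
Z*26 = -1/3*26 = -26/3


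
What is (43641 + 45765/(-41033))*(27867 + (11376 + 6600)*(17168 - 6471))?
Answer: 344377567497874932/41033 ≈ 8.3927e+12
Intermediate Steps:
(43641 + 45765/(-41033))*(27867 + (11376 + 6600)*(17168 - 6471)) = (43641 + 45765*(-1/41033))*(27867 + 17976*10697) = (43641 - 45765/41033)*(27867 + 192289272) = (1790675388/41033)*192317139 = 344377567497874932/41033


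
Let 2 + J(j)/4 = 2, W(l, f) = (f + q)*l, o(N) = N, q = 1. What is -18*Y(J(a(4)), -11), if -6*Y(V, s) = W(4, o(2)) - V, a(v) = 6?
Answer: 36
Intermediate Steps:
W(l, f) = l*(1 + f) (W(l, f) = (f + 1)*l = (1 + f)*l = l*(1 + f))
J(j) = 0 (J(j) = -8 + 4*2 = -8 + 8 = 0)
Y(V, s) = -2 + V/6 (Y(V, s) = -(4*(1 + 2) - V)/6 = -(4*3 - V)/6 = -(12 - V)/6 = -2 + V/6)
-18*Y(J(a(4)), -11) = -18*(-2 + (⅙)*0) = -18*(-2 + 0) = -18*(-2) = 36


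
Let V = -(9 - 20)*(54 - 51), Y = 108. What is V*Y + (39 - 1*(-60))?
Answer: 3663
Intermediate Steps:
V = 33 (V = -(-11)*3 = -1*(-33) = 33)
V*Y + (39 - 1*(-60)) = 33*108 + (39 - 1*(-60)) = 3564 + (39 + 60) = 3564 + 99 = 3663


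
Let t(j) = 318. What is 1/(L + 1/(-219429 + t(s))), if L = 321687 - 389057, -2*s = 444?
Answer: -219111/14761508071 ≈ -1.4843e-5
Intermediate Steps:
s = -222 (s = -½*444 = -222)
L = -67370
1/(L + 1/(-219429 + t(s))) = 1/(-67370 + 1/(-219429 + 318)) = 1/(-67370 + 1/(-219111)) = 1/(-67370 - 1/219111) = 1/(-14761508071/219111) = -219111/14761508071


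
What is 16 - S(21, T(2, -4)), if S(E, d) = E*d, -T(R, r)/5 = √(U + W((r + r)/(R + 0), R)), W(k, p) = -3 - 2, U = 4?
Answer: 16 + 105*I ≈ 16.0 + 105.0*I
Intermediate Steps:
W(k, p) = -5
T(R, r) = -5*I (T(R, r) = -5*√(4 - 5) = -5*I)
16 - S(21, T(2, -4)) = 16 - 21*(-5*I) = 16 - (-105)*I = 16 + 105*I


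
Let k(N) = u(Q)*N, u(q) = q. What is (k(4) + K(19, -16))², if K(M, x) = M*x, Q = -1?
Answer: 94864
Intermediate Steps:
k(N) = -N
(k(4) + K(19, -16))² = (-1*4 + 19*(-16))² = (-4 - 304)² = (-308)² = 94864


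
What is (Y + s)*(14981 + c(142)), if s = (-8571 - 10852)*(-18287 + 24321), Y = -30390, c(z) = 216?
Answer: -1781525648084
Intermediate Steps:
s = -117198382 (s = -19423*6034 = -117198382)
(Y + s)*(14981 + c(142)) = (-30390 - 117198382)*(14981 + 216) = -117228772*15197 = -1781525648084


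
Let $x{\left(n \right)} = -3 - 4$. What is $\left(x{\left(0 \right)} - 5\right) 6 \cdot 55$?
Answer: $-3960$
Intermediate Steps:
$x{\left(n \right)} = -7$ ($x{\left(n \right)} = -3 - 4 = -7$)
$\left(x{\left(0 \right)} - 5\right) 6 \cdot 55 = \left(-7 - 5\right) 6 \cdot 55 = \left(-12\right) 6 \cdot 55 = \left(-72\right) 55 = -3960$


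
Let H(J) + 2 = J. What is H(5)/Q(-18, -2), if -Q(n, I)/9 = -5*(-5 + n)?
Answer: -1/345 ≈ -0.0028986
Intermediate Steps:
Q(n, I) = -225 + 45*n (Q(n, I) = -(-45)*(-5 + n) = -9*(25 - 5*n) = -225 + 45*n)
H(J) = -2 + J
H(5)/Q(-18, -2) = (-2 + 5)/(-225 + 45*(-18)) = 3/(-225 - 810) = 3/(-1035) = 3*(-1/1035) = -1/345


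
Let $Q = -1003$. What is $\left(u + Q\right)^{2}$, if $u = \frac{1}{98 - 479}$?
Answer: $\frac{146034036736}{145161} \approx 1.006 \cdot 10^{6}$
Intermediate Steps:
$u = - \frac{1}{381}$ ($u = \frac{1}{-381} = - \frac{1}{381} \approx -0.0026247$)
$\left(u + Q\right)^{2} = \left(- \frac{1}{381} - 1003\right)^{2} = \left(- \frac{382144}{381}\right)^{2} = \frac{146034036736}{145161}$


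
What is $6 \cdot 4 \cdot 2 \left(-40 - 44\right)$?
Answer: $-4032$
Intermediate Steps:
$6 \cdot 4 \cdot 2 \left(-40 - 44\right) = 24 \cdot 2 \left(-84\right) = 48 \left(-84\right) = -4032$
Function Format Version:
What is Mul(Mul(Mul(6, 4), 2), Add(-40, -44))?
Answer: -4032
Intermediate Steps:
Mul(Mul(Mul(6, 4), 2), Add(-40, -44)) = Mul(Mul(24, 2), -84) = Mul(48, -84) = -4032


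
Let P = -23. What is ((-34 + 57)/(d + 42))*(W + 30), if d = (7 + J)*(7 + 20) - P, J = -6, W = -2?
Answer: 7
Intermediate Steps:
d = 50 (d = (7 - 6)*(7 + 20) - 1*(-23) = 1*27 + 23 = 27 + 23 = 50)
((-34 + 57)/(d + 42))*(W + 30) = ((-34 + 57)/(50 + 42))*(-2 + 30) = (23/92)*28 = (23*(1/92))*28 = (¼)*28 = 7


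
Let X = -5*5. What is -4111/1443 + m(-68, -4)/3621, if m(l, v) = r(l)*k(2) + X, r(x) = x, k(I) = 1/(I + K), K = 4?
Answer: -14938360/5225103 ≈ -2.8590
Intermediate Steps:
k(I) = 1/(4 + I) (k(I) = 1/(I + 4) = 1/(4 + I))
X = -25
m(l, v) = -25 + l/6 (m(l, v) = l/(4 + 2) - 25 = l/6 - 25 = -25 + l/6)
-4111/1443 + m(-68, -4)/3621 = -4111/1443 + (-25 + (⅙)*(-68))/3621 = -4111*1/1443 + (-25 - 34/3)*(1/3621) = -4111/1443 - 109/3*1/3621 = -4111/1443 - 109/10863 = -14938360/5225103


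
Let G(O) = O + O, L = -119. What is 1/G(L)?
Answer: -1/238 ≈ -0.0042017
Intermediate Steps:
G(O) = 2*O
1/G(L) = 1/(2*(-119)) = 1/(-238) = -1/238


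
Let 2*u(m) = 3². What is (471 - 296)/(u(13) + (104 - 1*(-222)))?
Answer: 350/661 ≈ 0.52950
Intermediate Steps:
u(m) = 9/2 (u(m) = (½)*3² = (½)*9 = 9/2)
(471 - 296)/(u(13) + (104 - 1*(-222))) = (471 - 296)/(9/2 + (104 - 1*(-222))) = 175/(9/2 + (104 + 222)) = 175/(9/2 + 326) = 175/(661/2) = 175*(2/661) = 350/661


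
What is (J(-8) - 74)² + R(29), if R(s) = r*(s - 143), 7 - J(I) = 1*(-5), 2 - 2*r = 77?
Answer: 8119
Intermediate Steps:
r = -75/2 (r = 1 - ½*77 = 1 - 77/2 = -75/2 ≈ -37.500)
J(I) = 12 (J(I) = 7 - (-5) = 7 - 1*(-5) = 7 + 5 = 12)
R(s) = 10725/2 - 75*s/2 (R(s) = -75*(s - 143)/2 = -75*(-143 + s)/2 = 10725/2 - 75*s/2)
(J(-8) - 74)² + R(29) = (12 - 74)² + (10725/2 - 75/2*29) = (-62)² + (10725/2 - 2175/2) = 3844 + 4275 = 8119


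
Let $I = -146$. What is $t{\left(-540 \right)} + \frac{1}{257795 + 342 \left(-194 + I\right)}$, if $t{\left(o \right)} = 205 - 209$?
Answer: $- \frac{566059}{141515} \approx -4.0$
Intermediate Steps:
$t{\left(o \right)} = -4$ ($t{\left(o \right)} = 205 - 209 = -4$)
$t{\left(-540 \right)} + \frac{1}{257795 + 342 \left(-194 + I\right)} = -4 + \frac{1}{257795 + 342 \left(-194 - 146\right)} = -4 + \frac{1}{257795 + 342 \left(-340\right)} = -4 + \frac{1}{257795 - 116280} = -4 + \frac{1}{141515} = - \frac{566059}{141515}$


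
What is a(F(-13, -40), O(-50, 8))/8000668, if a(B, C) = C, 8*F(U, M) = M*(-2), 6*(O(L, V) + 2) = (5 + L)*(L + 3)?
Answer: 701/16001336 ≈ 4.3809e-5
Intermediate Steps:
O(L, V) = -2 + (3 + L)*(5 + L)/6 (O(L, V) = -2 + ((5 + L)*(L + 3))/6 = -2 + ((5 + L)*(3 + L))/6 = -2 + ((3 + L)*(5 + L))/6 = -2 + (3 + L)*(5 + L)/6)
F(U, M) = -M/4 (F(U, M) = (M*(-2))/8 = (-2*M)/8 = -M/4)
a(F(-13, -40), O(-50, 8))/8000668 = (1/2 + (1/6)*(-50)**2 + (4/3)*(-50))/8000668 = (1/2 + (1/6)*2500 - 200/3)*(1/8000668) = (1/2 + 1250/3 - 200/3)*(1/8000668) = (701/2)*(1/8000668) = 701/16001336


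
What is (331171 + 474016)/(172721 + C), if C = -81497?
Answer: 805187/91224 ≈ 8.8265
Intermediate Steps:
(331171 + 474016)/(172721 + C) = (331171 + 474016)/(172721 - 81497) = 805187/91224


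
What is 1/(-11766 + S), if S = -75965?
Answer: -1/87731 ≈ -1.1398e-5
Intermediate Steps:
1/(-11766 + S) = 1/(-11766 - 75965) = 1/(-87731) = -1/87731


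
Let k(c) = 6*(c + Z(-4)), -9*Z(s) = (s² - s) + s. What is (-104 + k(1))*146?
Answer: -47596/3 ≈ -15865.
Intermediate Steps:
Z(s) = -s²/9 (Z(s) = -((s² - s) + s)/9 = -s²/9)
k(c) = -32/3 + 6*c (k(c) = 6*(c - ⅑*(-4)²) = 6*(c - ⅑*16) = 6*(c - 16/9) = 6*(-16/9 + c) = -32/3 + 6*c)
(-104 + k(1))*146 = (-104 + (-32/3 + 6*1))*146 = (-104 + (-32/3 + 6))*146 = (-104 - 14/3)*146 = -326/3*146 = -47596/3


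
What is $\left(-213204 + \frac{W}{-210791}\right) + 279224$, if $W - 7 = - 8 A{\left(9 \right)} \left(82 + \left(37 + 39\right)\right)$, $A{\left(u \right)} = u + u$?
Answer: $\frac{13916444565}{210791} \approx 66020.0$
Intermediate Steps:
$A{\left(u \right)} = 2 u$
$W = -22745$ ($W = 7 - 8 \cdot 2 \cdot 9 \left(82 + \left(37 + 39\right)\right) = 7 - 8 \cdot 18 \left(82 + 76\right) = 7 - 8 \cdot 18 \cdot 158 = 7 - 22752 = -22745$)
$\left(-213204 + \frac{W}{-210791}\right) + 279224 = \left(-213204 - \frac{22745}{-210791}\right) + 279224 = \left(-213204 - - \frac{22745}{210791}\right) + 279224 = \left(-213204 + \frac{22745}{210791}\right) + 279224 = - \frac{44941461619}{210791} + 279224 = \frac{13916444565}{210791}$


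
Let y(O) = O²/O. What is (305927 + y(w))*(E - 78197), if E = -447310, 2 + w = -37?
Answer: -160746285216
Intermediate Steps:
w = -39 (w = -2 - 37 = -39)
y(O) = O
(305927 + y(w))*(E - 78197) = (305927 - 39)*(-447310 - 78197) = 305888*(-525507) = -160746285216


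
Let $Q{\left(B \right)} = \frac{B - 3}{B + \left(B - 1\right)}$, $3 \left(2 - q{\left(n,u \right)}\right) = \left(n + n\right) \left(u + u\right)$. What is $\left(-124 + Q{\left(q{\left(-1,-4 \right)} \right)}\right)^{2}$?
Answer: $\frac{8025889}{529} \approx 15172.0$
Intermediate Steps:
$q{\left(n,u \right)} = 2 - \frac{4 n u}{3}$ ($q{\left(n,u \right)} = 2 - \frac{\left(n + n\right) \left(u + u\right)}{3} = 2 - \frac{2 n 2 u}{3} = 2 - \frac{4 n u}{3}$)
$Q{\left(B \right)} = \frac{-3 + B}{-1 + 2 B}$ ($Q{\left(B \right)} = \frac{-3 + B}{B + \left(-1 + B\right)} = \frac{-3 + B}{-1 + 2 B}$)
$\left(-124 + Q{\left(q{\left(-1,-4 \right)} \right)}\right)^{2} = \left(-124 + \frac{-3 + \left(2 - \left(- \frac{4}{3}\right) \left(-4\right)\right)}{-1 + 2 \left(2 - \left(- \frac{4}{3}\right) \left(-4\right)\right)}\right)^{2} = \left(-124 + \frac{-3 + \left(2 - \frac{16}{3}\right)}{-1 + 2 \left(2 - \frac{16}{3}\right)}\right)^{2} = \left(-124 + \frac{-3 - \frac{10}{3}}{-1 + 2 \left(- \frac{10}{3}\right)}\right)^{2} = \left(-124 + \frac{1}{-1 - \frac{20}{3}} \left(- \frac{19}{3}\right)\right)^{2} = \left(-124 + \frac{1}{- \frac{23}{3}} \left(- \frac{19}{3}\right)\right)^{2} = \left(-124 - - \frac{19}{23}\right)^{2} = \left(-124 + \frac{19}{23}\right)^{2} = \left(- \frac{2833}{23}\right)^{2} = \frac{8025889}{529}$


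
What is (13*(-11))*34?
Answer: -4862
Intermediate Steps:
(13*(-11))*34 = -143*34 = -4862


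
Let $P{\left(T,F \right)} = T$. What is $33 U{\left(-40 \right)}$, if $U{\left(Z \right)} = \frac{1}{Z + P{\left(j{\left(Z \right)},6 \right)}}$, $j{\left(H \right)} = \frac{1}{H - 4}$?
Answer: $- \frac{484}{587} \approx -0.82453$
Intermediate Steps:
$j{\left(H \right)} = \frac{1}{-4 + H}$
$U{\left(Z \right)} = \frac{1}{Z + \frac{1}{-4 + Z}}$
$33 U{\left(-40 \right)} = 33 \frac{-4 - 40}{1 - 40 \left(-4 - 40\right)} = 33 \frac{1}{1 - -1760} \left(-44\right) = 33 \frac{1}{1 + 1760} \left(-44\right) = 33 \cdot \frac{1}{1761} \left(-44\right) = 33 \left(- \frac{44}{1761}\right) = - \frac{484}{587}$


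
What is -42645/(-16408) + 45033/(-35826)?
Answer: 18783293/13996024 ≈ 1.3420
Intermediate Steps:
-42645/(-16408) + 45033/(-35826) = -42645*(-1/16408) + 45033*(-1/35826) = 42645/16408 - 15011/11942 = 18783293/13996024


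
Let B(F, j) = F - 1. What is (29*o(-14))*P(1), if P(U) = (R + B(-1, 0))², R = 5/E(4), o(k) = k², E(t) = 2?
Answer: 1421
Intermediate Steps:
B(F, j) = -1 + F
R = 5/2 ≈ 2.5000
P(U) = ¼ (P(U) = (5/2 + (-1 - 1))² = (5/2 - 2)² = (½)² = ¼)
(29*o(-14))*P(1) = (29*(-14)²)*(¼) = (29*196)*(¼) = 5684*(¼) = 1421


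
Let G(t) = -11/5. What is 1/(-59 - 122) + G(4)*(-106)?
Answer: 211041/905 ≈ 233.19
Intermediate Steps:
G(t) = -11/5 (G(t) = -11*1/5 = -11/5)
1/(-59 - 122) + G(4)*(-106) = 1/(-59 - 122) - 11/5*(-106) = 1/(-181) + 1166/5 = -1/181 + 1166/5 = 211041/905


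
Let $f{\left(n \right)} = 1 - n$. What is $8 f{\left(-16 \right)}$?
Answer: $136$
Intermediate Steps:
$8 f{\left(-16 \right)} = 8 \left(1 - -16\right) = 8 \left(1 + 16\right) = 8 \cdot 17 = 136$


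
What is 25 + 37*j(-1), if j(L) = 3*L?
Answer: -86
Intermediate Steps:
25 + 37*j(-1) = 25 + 37*(3*(-1)) = 25 + 37*(-3) = 25 - 111 = -86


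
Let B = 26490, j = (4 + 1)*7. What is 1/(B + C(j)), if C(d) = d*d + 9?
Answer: 1/27724 ≈ 3.6070e-5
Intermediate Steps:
j = 35 (j = 5*7 = 35)
C(d) = 9 + d² (C(d) = d² + 9 = 9 + d²)
1/(B + C(j)) = 1/(26490 + (9 + 35²)) = 1/(26490 + (9 + 1225)) = 1/(26490 + 1234) = 1/27724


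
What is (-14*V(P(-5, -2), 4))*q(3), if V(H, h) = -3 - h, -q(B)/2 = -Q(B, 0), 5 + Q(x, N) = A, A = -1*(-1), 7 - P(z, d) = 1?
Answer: -784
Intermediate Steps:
P(z, d) = 6 (P(z, d) = 7 - 1*1 = 7 - 1 = 6)
A = 1
Q(x, N) = -4 (Q(x, N) = -5 + 1 = -4)
q(B) = -8 (q(B) = -(-2)*(-4) = -2*4 = -8)
(-14*V(P(-5, -2), 4))*q(3) = -14*(-3 - 1*4)*(-8) = -14*(-3 - 4)*(-8) = -14*(-7)*(-8) = 98*(-8) = -784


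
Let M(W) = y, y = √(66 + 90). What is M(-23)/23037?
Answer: 2*√39/23037 ≈ 0.00054217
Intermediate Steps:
y = 2*√39 (y = √156 = 2*√39 ≈ 12.490)
M(W) = 2*√39
M(-23)/23037 = (2*√39)/23037 = (2*√39)*(1/23037) = 2*√39/23037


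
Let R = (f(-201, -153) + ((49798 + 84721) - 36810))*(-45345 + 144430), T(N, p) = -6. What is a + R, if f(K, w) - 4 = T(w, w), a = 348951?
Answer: 9681647046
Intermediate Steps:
f(K, w) = -2 (f(K, w) = 4 - 6 = -2)
R = 9681298095 (R = (-2 + ((49798 + 84721) - 36810))*(-45345 + 144430) = (-2 + (134519 - 36810))*99085 = (-2 + 97709)*99085 = 97707*99085 = 9681298095)
a + R = 348951 + 9681298095 = 9681647046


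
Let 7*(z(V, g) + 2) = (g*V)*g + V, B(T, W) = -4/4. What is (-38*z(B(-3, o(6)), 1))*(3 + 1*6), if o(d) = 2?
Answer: 5472/7 ≈ 781.71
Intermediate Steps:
B(T, W) = -1 (B(T, W) = -4*¼ = -1)
z(V, g) = -2 + V/7 + V*g²/7 (z(V, g) = -2 + ((g*V)*g + V)/7 = -2 + ((V*g)*g + V)/7 = -2 + (V*g² + V)/7 = -2 + (V + V*g²)/7 = -2 + (V/7 + V*g²/7) = -2 + V/7 + V*g²/7)
(-38*z(B(-3, o(6)), 1))*(3 + 1*6) = (-38*(-2 + (⅐)*(-1) + (⅐)*(-1)*1²))*(3 + 1*6) = (-38*(-2 - ⅐ + (⅐)*(-1)*1))*(3 + 6) = -38*(-2 - ⅐ - ⅐)*9 = -38*(-16/7)*9 = (608/7)*9 = 5472/7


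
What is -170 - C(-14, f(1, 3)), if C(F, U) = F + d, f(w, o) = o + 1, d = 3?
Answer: -159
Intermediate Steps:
f(w, o) = 1 + o
C(F, U) = 3 + F (C(F, U) = F + 3 = 3 + F)
-170 - C(-14, f(1, 3)) = -170 - (3 - 14) = -170 - 1*(-11) = -170 + 11 = -159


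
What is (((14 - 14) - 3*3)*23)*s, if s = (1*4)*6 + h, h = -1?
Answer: -4761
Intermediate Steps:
s = 23 (s = (1*4)*6 - 1 = 4*6 - 1 = 24 - 1 = 23)
(((14 - 14) - 3*3)*23)*s = (((14 - 14) - 3*3)*23)*23 = ((0 - 9)*23)*23 = -9*23*23 = -207*23 = -4761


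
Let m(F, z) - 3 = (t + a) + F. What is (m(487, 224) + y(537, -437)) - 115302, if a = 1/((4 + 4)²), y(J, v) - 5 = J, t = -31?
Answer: -7315263/64 ≈ -1.1430e+5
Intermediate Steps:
y(J, v) = 5 + J
a = 1/64 (a = 1/(8²) = 1/64 ≈ 0.015625)
m(F, z) = -1791/64 + F (m(F, z) = 3 + ((-31 + 1/64) + F) = 3 + (-1983/64 + F) = -1791/64 + F)
(m(487, 224) + y(537, -437)) - 115302 = ((-1791/64 + 487) + (5 + 537)) - 115302 = (29377/64 + 542) - 115302 = 64065/64 - 115302 = -7315263/64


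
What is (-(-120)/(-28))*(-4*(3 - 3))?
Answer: 0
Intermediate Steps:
(-(-120)/(-28))*(-4*(3 - 3)) = (-(-120)*(-1)/28)*(-4*0) = -20*3/14*0 = -30/7*0 = 0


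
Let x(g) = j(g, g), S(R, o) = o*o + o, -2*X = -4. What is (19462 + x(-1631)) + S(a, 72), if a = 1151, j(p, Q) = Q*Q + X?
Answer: 2684881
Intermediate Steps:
X = 2 (X = -1/2*(-4) = 2)
j(p, Q) = 2 + Q**2 (j(p, Q) = Q*Q + 2 = Q**2 + 2 = 2 + Q**2)
S(R, o) = o + o**2 (S(R, o) = o**2 + o = o + o**2)
x(g) = 2 + g**2
(19462 + x(-1631)) + S(a, 72) = (19462 + (2 + (-1631)**2)) + 72*(1 + 72) = (19462 + (2 + 2660161)) + 72*73 = (19462 + 2660163) + 5256 = 2679625 + 5256 = 2684881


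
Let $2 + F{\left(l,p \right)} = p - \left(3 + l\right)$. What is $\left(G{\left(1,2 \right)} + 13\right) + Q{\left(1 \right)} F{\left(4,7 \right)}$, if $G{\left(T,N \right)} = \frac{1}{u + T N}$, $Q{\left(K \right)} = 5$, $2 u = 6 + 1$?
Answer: $\frac{35}{11} \approx 3.1818$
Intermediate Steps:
$F{\left(l,p \right)} = -5 + p - l$ ($F{\left(l,p \right)} = -2 - \left(3 + l - p\right) = -5 + p - l$)
$u = \frac{7}{2}$ ($u = \frac{6 + 1}{2} = \frac{1}{2} \cdot 7 = \frac{7}{2} \approx 3.5$)
$G{\left(T,N \right)} = \frac{1}{\frac{7}{2} + N T}$ ($G{\left(T,N \right)} = \frac{1}{\frac{7}{2} + T N} = \frac{1}{\frac{7}{2} + N T}$)
$\left(G{\left(1,2 \right)} + 13\right) + Q{\left(1 \right)} F{\left(4,7 \right)} = \left(\frac{2}{7 + 2 \cdot 2 \cdot 1} + 13\right) + 5 \left(-5 + 7 - 4\right) = \left(\frac{2}{7 + 4} + 13\right) + 5 \left(-5 + 7 - 4\right) = \left(\frac{2}{11} + 13\right) + 5 \left(-2\right) = \left(2 \cdot \frac{1}{11} + 13\right) - 10 = \left(\frac{2}{11} + 13\right) - 10 = \frac{145}{11} - 10 = \frac{35}{11}$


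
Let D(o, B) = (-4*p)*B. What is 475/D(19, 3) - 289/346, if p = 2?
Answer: -85643/4152 ≈ -20.627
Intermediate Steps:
D(o, B) = -8*B (D(o, B) = (-4*2)*B = -8*B)
475/D(19, 3) - 289/346 = 475/((-8*3)) - 289/346 = 475/(-24) - 289*1/346 = 475*(-1/24) - 289/346 = -475/24 - 289/346 = -85643/4152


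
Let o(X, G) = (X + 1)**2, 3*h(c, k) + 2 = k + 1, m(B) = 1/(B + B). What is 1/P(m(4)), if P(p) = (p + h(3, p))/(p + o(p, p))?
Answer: -267/32 ≈ -8.3438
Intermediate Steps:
m(B) = 1/(2*B)
h(c, k) = -1/3 + k/3 (h(c, k) = -2/3 + (k + 1)/3 = -2/3 + (1 + k)/3 = -2/3 + (1/3 + k/3) = -1/3 + k/3)
o(X, G) = (1 + X)**2
P(p) = (-1/3 + 4*p/3)/(p + (1 + p)**2) (P(p) = (p + (-1/3 + p/3))/(p + (1 + p)**2) = (-1/3 + 4*p/3)/(p + (1 + p)**2))
1/P(m(4)) = 1/((-1 + 4*((1/2)/4))/(3*((1/2)/4 + (1 + (1/2)/4)**2))) = 1/((-1 + 4*((1/2)*(1/4)))/(3*((1/2)*(1/4) + (1 + (1/2)*(1/4))**2))) = 1/((-1 + 4*(1/8))/(3*(1/8 + (1 + 1/8)**2))) = 1/((-1 + 1/2)/(3*(1/8 + (9/8)**2))) = 1/((1/3)*(-1/2)/(1/8 + 81/64)) = 1/((1/3)*(-1/2)/(89/64)) = 1/((1/3)*(64/89)*(-1/2)) = 1/(-32/267) = -267/32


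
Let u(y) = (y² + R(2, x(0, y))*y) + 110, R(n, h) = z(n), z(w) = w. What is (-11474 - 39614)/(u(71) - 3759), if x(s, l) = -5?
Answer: -25544/767 ≈ -33.304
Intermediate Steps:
R(n, h) = n
u(y) = 110 + y² + 2*y (u(y) = (y² + 2*y) + 110 = 110 + y² + 2*y)
(-11474 - 39614)/(u(71) - 3759) = (-11474 - 39614)/((110 + 71² + 2*71) - 3759) = -51088/((110 + 5041 + 142) - 3759) = -51088/(5293 - 3759) = -51088/1534 = -51088*1/1534 = -25544/767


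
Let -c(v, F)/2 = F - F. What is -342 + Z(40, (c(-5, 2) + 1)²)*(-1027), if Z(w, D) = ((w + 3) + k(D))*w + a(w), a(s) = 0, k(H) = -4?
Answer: -1602462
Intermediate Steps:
c(v, F) = 0 (c(v, F) = -2*(F - F) = -2*0 = 0)
Z(w, D) = w*(-1 + w) (Z(w, D) = ((w + 3) - 4)*w + 0 = ((3 + w) - 4)*w + 0 = (-1 + w)*w + 0 = w*(-1 + w) + 0 = w*(-1 + w))
-342 + Z(40, (c(-5, 2) + 1)²)*(-1027) = -342 + (40*(-1 + 40))*(-1027) = -342 + (40*39)*(-1027) = -342 + 1560*(-1027) = -342 - 1602120 = -1602462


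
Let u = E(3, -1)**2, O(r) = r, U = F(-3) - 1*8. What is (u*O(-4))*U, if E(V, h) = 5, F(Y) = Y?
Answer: 1100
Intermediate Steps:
U = -11 (U = -3 - 1*8 = -3 - 8 = -11)
u = 25 (u = 5**2 = 25)
(u*O(-4))*U = (25*(-4))*(-11) = -100*(-11) = 1100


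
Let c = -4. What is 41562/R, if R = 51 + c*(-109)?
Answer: 41562/487 ≈ 85.343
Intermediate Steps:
R = 487 (R = 51 - 4*(-109) = 51 + 436 = 487)
41562/R = 41562/487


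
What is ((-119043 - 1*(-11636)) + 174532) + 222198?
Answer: 289323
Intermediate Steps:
((-119043 - 1*(-11636)) + 174532) + 222198 = ((-119043 + 11636) + 174532) + 222198 = (-107407 + 174532) + 222198 = 67125 + 222198 = 289323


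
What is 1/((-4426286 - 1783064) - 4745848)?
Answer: -1/10955198 ≈ -9.1281e-8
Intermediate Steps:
1/((-4426286 - 1783064) - 4745848) = 1/(-6209350 - 4745848) = 1/(-10955198) = -1/10955198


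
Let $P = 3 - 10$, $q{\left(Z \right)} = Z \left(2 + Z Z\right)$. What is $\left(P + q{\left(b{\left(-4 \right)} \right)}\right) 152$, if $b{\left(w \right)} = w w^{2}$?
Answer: $-39866408$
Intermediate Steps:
$b{\left(w \right)} = w^{3}$
$q{\left(Z \right)} = Z \left(2 + Z^{2}\right)$
$P = -7$ ($P = 3 - 10 = -7$)
$\left(P + q{\left(b{\left(-4 \right)} \right)}\right) 152 = \left(-7 + \left(-4\right)^{3} \left(2 + \left(\left(-4\right)^{3}\right)^{2}\right)\right) 152 = \left(-7 - 64 \left(2 + \left(-64\right)^{2}\right)\right) 152 = \left(-7 - 64 \left(2 + 4096\right)\right) 152 = \left(-7 - 262272\right) 152 = \left(-262279\right) 152 = -39866408$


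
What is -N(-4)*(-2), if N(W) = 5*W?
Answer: -40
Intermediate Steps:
-N(-4)*(-2) = -5*(-4)*(-2) = -(-20)*(-2) = -1*40 = -40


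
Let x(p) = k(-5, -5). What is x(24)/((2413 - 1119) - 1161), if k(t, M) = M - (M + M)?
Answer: 5/133 ≈ 0.037594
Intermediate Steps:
k(t, M) = -M (k(t, M) = M - 2*M = -M)
x(p) = 5 (x(p) = -1*(-5) = 5)
x(24)/((2413 - 1119) - 1161) = 5/((2413 - 1119) - 1161) = 5/(1294 - 1161) = 5/133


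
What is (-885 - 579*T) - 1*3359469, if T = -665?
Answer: -2975319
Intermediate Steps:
(-885 - 579*T) - 1*3359469 = (-885 - 579*(-665)) - 1*3359469 = (-885 + 385035) - 3359469 = 384150 - 3359469 = -2975319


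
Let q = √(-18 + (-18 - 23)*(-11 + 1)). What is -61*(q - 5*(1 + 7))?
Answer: 2440 - 854*√2 ≈ 1232.3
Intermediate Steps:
q = 14*√2 (q = √(-18 - 41*(-10)) = √(-18 + 410) = √392 = 14*√2 ≈ 19.799)
-61*(q - 5*(1 + 7)) = -61*(14*√2 - 5*(1 + 7)) = -61*(14*√2 - 5*8) = -61*(14*√2 - 40) = -61*(-40 + 14*√2) = 2440 - 854*√2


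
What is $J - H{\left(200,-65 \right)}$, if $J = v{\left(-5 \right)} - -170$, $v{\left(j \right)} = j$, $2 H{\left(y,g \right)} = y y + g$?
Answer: $- \frac{39605}{2} \approx -19803.0$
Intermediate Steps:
$H{\left(y,g \right)} = \frac{g}{2} + \frac{y^{2}}{2}$ ($H{\left(y,g \right)} = \frac{y y + g}{2} = \frac{y^{2} + g}{2} = \frac{g + y^{2}}{2} = \frac{g}{2} + \frac{y^{2}}{2}$)
$J = 165$ ($J = -5 - -170 = -5 + 170 = 165$)
$J - H{\left(200,-65 \right)} = 165 - \left(\frac{1}{2} \left(-65\right) + \frac{200^{2}}{2}\right) = 165 - \left(- \frac{65}{2} + \frac{1}{2} \cdot 40000\right) = 165 - \left(- \frac{65}{2} + 20000\right) = 165 - \frac{39935}{2} = - \frac{39605}{2}$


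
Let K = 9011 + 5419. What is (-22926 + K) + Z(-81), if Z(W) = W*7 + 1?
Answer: -9062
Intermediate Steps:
K = 14430
Z(W) = 1 + 7*W (Z(W) = 7*W + 1 = 1 + 7*W)
(-22926 + K) + Z(-81) = (-22926 + 14430) + (1 + 7*(-81)) = -8496 + (1 - 567) = -8496 - 566 = -9062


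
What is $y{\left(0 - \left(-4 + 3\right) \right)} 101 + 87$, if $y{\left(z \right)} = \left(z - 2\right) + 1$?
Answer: $87$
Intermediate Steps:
$y{\left(z \right)} = -1 + z$ ($y{\left(z \right)} = \left(-2 + z\right) + 1 = -1 + z$)
$y{\left(0 - \left(-4 + 3\right) \right)} 101 + 87 = \left(-1 + \left(0 - \left(-4 + 3\right)\right)\right) 101 + 87 = \left(-1 + \left(0 - -1\right)\right) 101 + 87 = \left(-1 + \left(0 + 1\right)\right) 101 + 87 = \left(-1 + 1\right) 101 + 87 = 0 \cdot 101 + 87 = 0 + 87 = 87$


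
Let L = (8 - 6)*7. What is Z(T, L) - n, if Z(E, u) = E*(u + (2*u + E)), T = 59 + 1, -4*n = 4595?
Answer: 29075/4 ≈ 7268.8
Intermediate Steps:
n = -4595/4 (n = -¼*4595 = -4595/4 ≈ -1148.8)
L = 14 (L = 2*7 = 14)
T = 60
Z(E, u) = E*(E + 3*u) (Z(E, u) = E*(u + (E + 2*u)) = E*(E + 3*u))
Z(T, L) - n = 60*(60 + 3*14) - 1*(-4595/4) = 60*(60 + 42) + 4595/4 = 60*102 + 4595/4 = 6120 + 4595/4 = 29075/4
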